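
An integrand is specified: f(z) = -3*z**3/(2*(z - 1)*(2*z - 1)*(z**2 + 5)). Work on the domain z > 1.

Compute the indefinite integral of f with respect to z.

F(z) = -log(z - 1)/4 + log(z - 1/2)/28 - 15*log(z**2 + 5)/56 - 5*sqrt(5)*atan(sqrt(5)*z/5)/28 + C

The denominator factors as 2*(z - 1)*(2*z - 1)*(z**2 + 5); partial fractions split f into directly integrable pieces: -5*(3*z + 5)/(28*(z**2 + 5)) + 1/(14*(2*z - 1)) - 1/(4*(z - 1)).
Check: d/dz[-log(z - 1)/4 + log(z - 1/2)/28 - 15*log(z**2 + 5)/56 - 5*sqrt(5)*atan(sqrt(5)*z/5)/28] = -3*z**3/(4*z**4 - 6*z**3 + 22*z**2 - 30*z + 10), which equals f(z).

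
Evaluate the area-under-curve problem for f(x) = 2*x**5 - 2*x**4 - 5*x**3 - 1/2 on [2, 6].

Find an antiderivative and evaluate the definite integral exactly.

The integrand splits into summands that can be handled one at a time.
F(x) = x**6/3 - 2*x**5/5 - 5*x**4/4 - x/2 is an antiderivative of f.
Check: d/dx[x**6/3 - 2*x**5/5 - 5*x**4/4 - x/2] = 2*x**5 - 2*x**4 - 5*x**3 - 1/2 = f(x).
F(6) = 54093/5; F(2) = -187/15.
Integral = F(6) - F(2) = 162466/15.

Antiderivative: F(x) = x**6/3 - 2*x**5/5 - 5*x**4/4 - x/2; value = 162466/15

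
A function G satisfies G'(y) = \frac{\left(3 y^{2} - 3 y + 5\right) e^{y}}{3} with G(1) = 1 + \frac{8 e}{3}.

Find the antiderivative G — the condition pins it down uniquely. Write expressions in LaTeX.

Recognize the product-rule pattern: G'(y) = u'v + uv' with u = y^{2} - 3 y + \frac{14}{3}, v = e^{y}, so integration by parts undoes it.
A general antiderivative is \frac{\left(3 y^{2} - 9 y + 14\right) e^{y}}{3} + C.
The condition gives C = 1 + \frac{8 e}{3} - (\frac{8 e}{3}) = 1.
So G(y) = \frac{3 y^{2} e^{y} - 9 y e^{y} + 14 e^{y} + 3}{3}.
Check: d/dy[\frac{3 y^{2} e^{y} - 9 y e^{y} + 14 e^{y} + 3}{3}] = y^{2} e^{y} - y e^{y} + \frac{5 e^{y}}{3}, which equals G'(y).

G(y) = \frac{3 y^{2} e^{y} - 9 y e^{y} + 14 e^{y} + 3}{3}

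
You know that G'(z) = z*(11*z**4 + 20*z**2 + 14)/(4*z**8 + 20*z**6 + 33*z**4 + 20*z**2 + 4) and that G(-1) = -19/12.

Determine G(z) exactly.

Differentiate the proposed G(z) back; it has to land on the given G'(z).
A general antiderivative is -3/(4*(2*z**2 + 1)) - 1/(z**2 + 2) + C.
The condition gives C = -19/12 - (-7/12) = -1.
So G(z) = -1 - 3/(8*z**2 + 4) - 1/(z**2 + 2).
Check: d/dz[-1 - 3/(8*z**2 + 4) - 1/(z**2 + 2)] = (11*z**5 + 20*z**3 + 14*z)/(4*z**8 + 20*z**6 + 33*z**4 + 20*z**2 + 4), which equals G'(z).

G(z) = -1 - 3/(8*z**2 + 4) - 1/(z**2 + 2)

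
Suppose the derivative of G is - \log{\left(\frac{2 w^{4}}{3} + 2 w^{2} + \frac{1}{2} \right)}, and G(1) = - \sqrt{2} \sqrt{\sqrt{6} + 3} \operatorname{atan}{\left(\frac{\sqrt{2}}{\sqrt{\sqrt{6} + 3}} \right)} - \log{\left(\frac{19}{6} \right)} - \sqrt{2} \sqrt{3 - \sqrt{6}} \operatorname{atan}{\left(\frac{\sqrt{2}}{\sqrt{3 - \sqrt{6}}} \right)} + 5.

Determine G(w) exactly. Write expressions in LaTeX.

A first test for any G(w): its w-derivative must equal the given G'(w).
A general antiderivative is - w \log{\left(\frac{2 w^{4}}{3} + 2 w^{2} + \frac{1}{2} \right)} + 4 w - 2 \sqrt{\frac{3}{2} - \frac{\sqrt{6}}{2}} \operatorname{atan}{\left(\frac{\sqrt{2} w}{\sqrt{3 - \sqrt{6}}} \right)} - 2 \sqrt{\frac{\sqrt{6}}{2} + \frac{3}{2}} \operatorname{atan}{\left(\frac{\sqrt{2} w}{\sqrt{\sqrt{6} + 3}} \right)} + C.
The condition gives C = - \sqrt{2} \sqrt{\sqrt{6} + 3} \operatorname{atan}{\left(\frac{\sqrt{2}}{\sqrt{\sqrt{6} + 3}} \right)} - \log{\left(\frac{19}{6} \right)} - \sqrt{2} \sqrt{3 - \sqrt{6}} \operatorname{atan}{\left(\frac{\sqrt{2}}{\sqrt{3 - \sqrt{6}}} \right)} + 5 - (- \sqrt{2} \sqrt{\sqrt{6} + 3} \operatorname{atan}{\left(\frac{\sqrt{2}}{\sqrt{\sqrt{6} + 3}} \right)} - \log{\left(\frac{19}{6} \right)} - \sqrt{2} \sqrt{3 - \sqrt{6}} \operatorname{atan}{\left(\frac{\sqrt{2}}{\sqrt{3 - \sqrt{6}}} \right)} + 4) = 1.
So G(w) = - w \log{\left(\frac{2 w^{4}}{3} + 2 w^{2} + \frac{1}{2} \right)} + 4 w - \sqrt{2} \sqrt{3 - \sqrt{6}} \operatorname{atan}{\left(\frac{\sqrt{2} w}{\sqrt{3 - \sqrt{6}}} \right)} - \sqrt{2} \sqrt{\sqrt{6} + 3} \operatorname{atan}{\left(\frac{\sqrt{2} w}{\sqrt{\sqrt{6} + 3}} \right)} + 1.
Check: d/dw[- w \log{\left(\frac{2 w^{4}}{3} + 2 w^{2} + \frac{1}{2} \right)} + 4 w - \sqrt{2} \sqrt{3 - \sqrt{6}} \operatorname{atan}{\left(\frac{\sqrt{2} w}{\sqrt{3 - \sqrt{6}}} \right)} - \sqrt{2} \sqrt{\sqrt{6} + 3} \operatorname{atan}{\left(\frac{\sqrt{2} w}{\sqrt{\sqrt{6} + 3}} \right)} + 1] = - \log{\left(\frac{2 w^{4}}{3} + 2 w^{2} + \frac{1}{2} \right)} = G'(w).

G(w) = - w \log{\left(\frac{2 w^{4}}{3} + 2 w^{2} + \frac{1}{2} \right)} + 4 w - \sqrt{2} \sqrt{3 - \sqrt{6}} \operatorname{atan}{\left(\frac{\sqrt{2} w}{\sqrt{3 - \sqrt{6}}} \right)} - \sqrt{2} \sqrt{\sqrt{6} + 3} \operatorname{atan}{\left(\frac{\sqrt{2} w}{\sqrt{\sqrt{6} + 3}} \right)} + 1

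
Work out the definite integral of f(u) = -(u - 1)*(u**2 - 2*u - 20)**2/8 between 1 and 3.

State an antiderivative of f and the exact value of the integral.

Antiderivative: F(u) = -u**6/48 + u**5/8 + u**4 - 29*u**3/6 - 20*u**2 + 50*u; value = -1087/12

f matches the chain-rule pattern g'(h)*h' with inner function h(u) = -u**2/4 + u/2 + 5; substituting w = h(u) collapses the integral.
F(u) = -u**6/48 + u**5/8 + u**4 - 29*u**3/6 - 20*u**2 + 50*u is an antiderivative of f.
Check: d/du[-u**6/48 + u**5/8 + u**4 - 29*u**3/6 - 20*u**2 + 50*u] = -u**5/8 + 5*u**4/8 + 4*u**3 - 29*u**2/2 - 40*u + 50, which equals f(u).
F(3) = -1029/16; F(1) = 1261/48.
Integral = F(3) - F(1) = -1087/12.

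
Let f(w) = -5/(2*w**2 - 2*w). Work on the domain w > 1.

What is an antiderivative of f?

An antiderivative is F(w) = 5*log(w)/2 - 5*log(w - 1)/2.

The denominator factors as 2*w*(w - 1); partial fractions split f into directly integrable pieces: -5/(2*(w - 1)) + 5/(2*w).
Check: d/dw[5*log(w)/2 - 5*log(w - 1)/2] = -5/(2*w**2 - 2*w) = f(w).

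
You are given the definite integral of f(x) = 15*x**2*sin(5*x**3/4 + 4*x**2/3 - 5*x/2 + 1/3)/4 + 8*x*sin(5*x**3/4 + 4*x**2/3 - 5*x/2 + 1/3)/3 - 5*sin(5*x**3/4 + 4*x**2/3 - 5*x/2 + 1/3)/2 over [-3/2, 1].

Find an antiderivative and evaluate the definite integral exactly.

Antiderivative: F(x) = -cos(5*x**3/4 + 4*x**2/3 - 5*x/2 + 1/3); value = cos(275/96) - cos(5/12)

The substitution u = 5*x**3/4 + 4*x**2/3 - 5*x/2 + 1/3 works: f is exactly (dF/du)*(du/dx) for that inner function.
F(x) = -cos(5*x**3/4 + 4*x**2/3 - 5*x/2 + 1/3) is an antiderivative of f.
Check: d/dx[-cos(5*x**3/4 + 4*x**2/3 - 5*x/2 + 1/3)] = 15*x**2*sin(5*x**3/4 + 4*x**2/3 - 5*x/2 + 1/3)/4 + 8*x*sin(5*x**3/4 + 4*x**2/3 - 5*x/2 + 1/3)/3 - 5*sin(5*x**3/4 + 4*x**2/3 - 5*x/2 + 1/3)/2 = f(x).
F(1) = -cos(5/12); F(-3/2) = -cos(275/96).
Integral = F(1) - F(-3/2) = cos(275/96) - cos(5/12).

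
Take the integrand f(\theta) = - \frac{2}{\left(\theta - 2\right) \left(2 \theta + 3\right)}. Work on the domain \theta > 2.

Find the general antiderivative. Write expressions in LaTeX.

Factor the denominator (\left(\theta - 2\right) \left(2 \theta + 3\right)) and decompose: f = \frac{4}{7 \left(2 \theta + 3\right)} - \frac{2}{7 \left(\theta - 2\right)}; each piece integrates to a log, atan, or power term.
Check: d/d\theta[- \frac{2 \log{\left(\theta - 2 \right)}}{7} + \frac{2 \log{\left(\theta + \frac{3}{2} \right)}}{7}] = - \frac{2}{2 \theta^{2} - \theta - 6}, which equals f(\theta).

F(\theta) = - \frac{2 \log{\left(\theta - 2 \right)}}{7} + \frac{2 \log{\left(\theta + \frac{3}{2} \right)}}{7} + C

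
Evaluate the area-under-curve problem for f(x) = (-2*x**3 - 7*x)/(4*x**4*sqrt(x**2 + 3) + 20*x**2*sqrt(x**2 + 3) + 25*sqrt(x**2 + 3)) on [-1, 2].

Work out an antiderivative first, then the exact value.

f has the shape u'v + uv' for u = sqrt(x**2 + 3) and v = 1/(2*x**2 + 5) — it is the derivative of the product u*v.
F(x) = sqrt(x**2 + 3)/(2*x**2 + 5) is an antiderivative of f.
Check: d/dx[sqrt(x**2 + 3)/(2*x**2 + 5)] = (-2*x**3 - 7*x)/(4*x**4*sqrt(x**2 + 3) + 20*x**2*sqrt(x**2 + 3) + 25*sqrt(x**2 + 3)) = f(x).
F(2) = sqrt(7)/13; F(-1) = 2/7.
Integral = F(2) - F(-1) = -2/7 + sqrt(7)/13.

Antiderivative: F(x) = sqrt(x**2 + 3)/(2*x**2 + 5); value = -2/7 + sqrt(7)/13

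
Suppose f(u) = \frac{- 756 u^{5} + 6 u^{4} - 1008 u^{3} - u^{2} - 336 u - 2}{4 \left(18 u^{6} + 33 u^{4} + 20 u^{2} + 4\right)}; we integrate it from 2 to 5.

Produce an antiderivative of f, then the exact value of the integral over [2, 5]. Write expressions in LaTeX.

Recover f(u) by differentiating a candidate F(u); any mismatch rules it out.
F(u) = - \frac{u}{12 u^{2} + 8} - \frac{5 \log{\left(2 u^{2} + 1 \right)}}{4} - 4 \log{\left(3 u^{2} + \frac{3}{2} \right)} is an antiderivative of f.
Check: d/du[- \frac{u}{12 u^{2} + 8} - \frac{5 \log{\left(2 u^{2} + 1 \right)}}{4} - 4 \log{\left(3 u^{2} + \frac{3}{2} \right)}] = \frac{- 756 u^{5} + 6 u^{4} - 1008 u^{3} - u^{2} - 336 u - 2}{72 u^{6} + 132 u^{4} + 80 u^{2} + 16}, which equals f(u).
F(5) = - 4 \log{\left(\frac{153}{2} \right)} - \frac{5 \log{\left(51 \right)}}{4} - \frac{5}{308}; F(2) = - 4 \log{\left(\frac{27}{2} \right)} - \frac{5 \log{\left(9 \right)}}{4} - \frac{1}{28}.
Integral = F(5) - F(2) = - 4 \log{\left(\frac{153}{2} \right)} - \frac{5 \log{\left(51 \right)}}{4} + \frac{3}{154} + \frac{5 \log{\left(9 \right)}}{4} + 4 \log{\left(\frac{27}{2} \right)}.

Antiderivative: F(u) = - \frac{u}{12 u^{2} + 8} - \frac{5 \log{\left(2 u^{2} + 1 \right)}}{4} - 4 \log{\left(3 u^{2} + \frac{3}{2} \right)}; value = - 4 \log{\left(\frac{153}{2} \right)} - \frac{5 \log{\left(51 \right)}}{4} + \frac{3}{154} + \frac{5 \log{\left(9 \right)}}{4} + 4 \log{\left(\frac{27}{2} \right)}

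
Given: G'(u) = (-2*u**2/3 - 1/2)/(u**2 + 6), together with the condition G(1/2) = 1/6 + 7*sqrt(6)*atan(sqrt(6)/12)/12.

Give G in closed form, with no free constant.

Any candidate G(u) must reproduce the stated G'(u) exactly.
A general antiderivative is -2*u/3 + 7*sqrt(6)*atan(sqrt(6)*u/6)/12 + C.
The condition gives C = 1/6 + 7*sqrt(6)*atan(sqrt(6)/12)/12 - (-1/3 + 7*sqrt(6)*atan(sqrt(6)/12)/12) = 1/2.
So G(u) = -(8*u - 7*sqrt(6)*atan(sqrt(6)*u/6) - 6)/12.
Check: d/du[-(8*u - 7*sqrt(6)*atan(sqrt(6)*u/6) - 6)/12] = (-4*u**2 - 3)/(6*u**2 + 36), which equals G'(u).

G(u) = -(8*u - 7*sqrt(6)*atan(sqrt(6)*u/6) - 6)/12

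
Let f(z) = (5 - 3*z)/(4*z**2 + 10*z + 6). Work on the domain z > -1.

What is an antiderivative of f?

An antiderivative is F(z) = 4*log(z + 1) - 19*log(z + 3/2)/4.

Factor the denominator (2*(z + 1)*(2*z + 3)) and decompose: f = -19/(2*(2*z + 3)) + 4/(z + 1); each piece integrates to a log, atan, or power term.
Check: d/dz[4*log(z + 1) - 19*log(z + 3/2)/4] = (5 - 3*z)/(4*z**2 + 10*z + 6) = f(z).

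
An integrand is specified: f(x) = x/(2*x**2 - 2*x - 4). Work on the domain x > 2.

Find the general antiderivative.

F(x) = (2*log(x - 2) + log(x + 1))/6 + C

The denominator factors as 2*(x - 2)*(x + 1); partial fractions split f into directly integrable pieces: 1/(6*(x + 1)) + 1/(3*(x - 2)).
Check: d/dx[(2*log(x - 2) + log(x + 1))/6] = x/(2*x**2 - 2*x - 4) = f(x).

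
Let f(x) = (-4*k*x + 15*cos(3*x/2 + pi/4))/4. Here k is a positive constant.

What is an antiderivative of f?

A candidate is checked by its d/dx: the result must match f(x).
Check: d/dx[(-k*x**2 + 5*sin(3*x/2 + pi/4))/2] = -k*x + 15*cos(3*x/2 + pi/4)/4, which equals f(x).

An antiderivative is F(x) = (-k*x**2 + 5*sin(3*x/2 + pi/4))/2.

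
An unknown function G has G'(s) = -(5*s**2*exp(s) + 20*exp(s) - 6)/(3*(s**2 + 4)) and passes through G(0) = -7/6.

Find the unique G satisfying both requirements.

G(s) = (-10*exp(s) + 6*atan(s/2) + 3)/6

A candidate passes only if d/ds[G] lands on the given G'(s) exactly.
A general antiderivative is -5*exp(s)/3 + atan(s/2) + C.
The condition gives C = -7/6 - (-5/3) = 1/2.
So G(s) = (-10*exp(s) + 6*atan(s/2) + 3)/6.
Check: d/ds[(-10*exp(s) + 6*atan(s/2) + 3)/6] = (-5*s**2*exp(s) - 20*exp(s) + 6)/(3*s**2 + 12), which equals G'(s).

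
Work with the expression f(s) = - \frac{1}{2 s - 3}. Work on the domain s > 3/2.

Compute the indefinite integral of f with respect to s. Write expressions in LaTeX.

Any candidate F(s) must reproduce f(s) exactly when differentiated.
Check: d/ds[- \frac{\log{\left(2 s - 3 \right)}}{2}] = - \frac{1}{2 s - 3} = f(s).

F(s) = - \frac{\log{\left(2 s - 3 \right)}}{2} + C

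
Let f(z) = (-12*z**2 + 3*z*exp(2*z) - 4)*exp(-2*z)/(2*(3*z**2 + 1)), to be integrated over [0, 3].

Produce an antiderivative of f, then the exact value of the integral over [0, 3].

Antiderivative: F(z) = (exp(2*z)*log(3*z**2 + 1) - exp(2*z)*log(2) + 4)*exp(-2*z)/4; value = -1 + exp(-6) + log(2)/4 + log(14)/4

An antiderivative F(z) passes only if d/dz[F] lands on f(z) exactly.
F(z) = (exp(2*z)*log(3*z**2 + 1) - exp(2*z)*log(2) + 4)*exp(-2*z)/4 is an antiderivative of f.
Check: d/dz[(exp(2*z)*log(3*z**2 + 1) - exp(2*z)*log(2) + 4)*exp(-2*z)/4] = (-12*z**2 + 3*z*exp(2*z) - 4)/(6*z**2*exp(2*z) + 2*exp(2*z)), which equals f(z).
F(3) = -log(2)/4 + exp(-6) + log(28)/4; F(0) = 1 - log(2)/4.
Integral = F(3) - F(0) = -1 + exp(-6) + log(2)/4 + log(14)/4.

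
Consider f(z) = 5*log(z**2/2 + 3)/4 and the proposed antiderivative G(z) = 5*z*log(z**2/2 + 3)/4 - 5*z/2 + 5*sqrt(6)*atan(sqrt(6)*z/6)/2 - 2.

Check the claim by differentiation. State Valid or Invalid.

d/dz[G] = 5*log(z**2/2 + 3)/4
This equals f(z) exactly, so the claim holds.

Valid: G'(z) = f(z).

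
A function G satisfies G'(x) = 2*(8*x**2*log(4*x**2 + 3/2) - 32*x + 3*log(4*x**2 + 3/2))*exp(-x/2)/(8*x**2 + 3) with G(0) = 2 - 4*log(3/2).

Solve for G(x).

Recognize the product-rule pattern: G'(x) = u'v + uv' with u = -4*exp(-x/2), v = log(4*x**2 + 3/2), so integration by parts undoes it.
A general antiderivative is -4*exp(-x/2)*log(4*x**2 + 3/2) + C.
The condition gives C = 2 - 4*log(3/2) - (-4*log(3/2)) = 2.
So G(x) = (2*exp(x/2) - 4*log(4*x**2 + 3/2))*exp(-x/2).
Check: d/dx[(2*exp(x/2) - 4*log(4*x**2 + 3/2))*exp(-x/2)] = (16*x**2*log(4*x**2 + 3/2) - 64*x + 6*log(4*x**2 + 3/2))/(8*x**2*exp(x/2) + 3*exp(x/2)), which equals G'(x).

G(x) = (2*exp(x/2) - 4*log(4*x**2 + 3/2))*exp(-x/2)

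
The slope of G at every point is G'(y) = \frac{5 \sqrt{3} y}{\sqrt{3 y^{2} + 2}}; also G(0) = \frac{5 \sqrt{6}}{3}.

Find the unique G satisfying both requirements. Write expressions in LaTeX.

G'(y) matches the chain-rule pattern g'(h)*h' with inner function h(y) = y^{2} + \frac{2}{3}; substituting u = h(y) collapses the integral.
A general antiderivative is 5 \sqrt{y^{2} + \frac{2}{3}} + C.
The condition gives C = \frac{5 \sqrt{6}}{3} - (\frac{5 \sqrt{6}}{3}) = 0.
So G(y) = 5 \sqrt{y^{2} + \frac{2}{3}}.
Check: d/dy[5 \sqrt{y^{2} + \frac{2}{3}}] = \frac{5 \sqrt{3} y}{\sqrt{3 y^{2} + 2}} = G'(y).

G(y) = 5 \sqrt{y^{2} + \frac{2}{3}}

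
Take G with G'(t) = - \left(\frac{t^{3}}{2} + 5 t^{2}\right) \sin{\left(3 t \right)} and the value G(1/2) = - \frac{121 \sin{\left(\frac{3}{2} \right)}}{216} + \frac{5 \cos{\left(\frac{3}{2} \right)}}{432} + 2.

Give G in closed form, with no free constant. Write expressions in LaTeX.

Differentiate the proposed G(t) back; it has to land on the given G'(t).
A general antiderivative is \frac{t^{3} \cos{\left(3 t \right)}}{6} - \frac{t^{2} \sin{\left(3 t \right)}}{6} + \frac{5 t^{2} \cos{\left(3 t \right)}}{3} - \frac{10 t \sin{\left(3 t \right)}}{9} - \frac{t \cos{\left(3 t \right)}}{9} + \frac{\sin{\left(3 t \right)}}{27} - \frac{10 \cos{\left(3 t \right)}}{27} + C.
The condition gives C = - \frac{121 \sin{\left(\frac{3}{2} \right)}}{216} + \frac{5 \cos{\left(\frac{3}{2} \right)}}{432} + 2 - (- \frac{121 \sin{\left(\frac{3}{2} \right)}}{216} + \frac{5 \cos{\left(\frac{3}{2} \right)}}{432}) = 2.
So G(t) = \frac{t^{3} \cos{\left(3 t \right)}}{6} - \frac{t^{2} \sin{\left(3 t \right)}}{6} + \frac{5 t^{2} \cos{\left(3 t \right)}}{3} - \frac{10 t \sin{\left(3 t \right)}}{9} - \frac{t \cos{\left(3 t \right)}}{9} + \frac{\sin{\left(3 t \right)}}{27} - \frac{10 \cos{\left(3 t \right)}}{27} + 2.
Check: d/dt[\frac{t^{3} \cos{\left(3 t \right)}}{6} - \frac{t^{2} \sin{\left(3 t \right)}}{6} + \frac{5 t^{2} \cos{\left(3 t \right)}}{3} - \frac{10 t \sin{\left(3 t \right)}}{9} - \frac{t \cos{\left(3 t \right)}}{9} + \frac{\sin{\left(3 t \right)}}{27} - \frac{10 \cos{\left(3 t \right)}}{27} + 2] = - \frac{t^{3} \sin{\left(3 t \right)}}{2} - 5 t^{2} \sin{\left(3 t \right)}, which equals G'(t).

G(t) = \frac{t^{3} \cos{\left(3 t \right)}}{6} - \frac{t^{2} \sin{\left(3 t \right)}}{6} + \frac{5 t^{2} \cos{\left(3 t \right)}}{3} - \frac{10 t \sin{\left(3 t \right)}}{9} - \frac{t \cos{\left(3 t \right)}}{9} + \frac{\sin{\left(3 t \right)}}{27} - \frac{10 \cos{\left(3 t \right)}}{27} + 2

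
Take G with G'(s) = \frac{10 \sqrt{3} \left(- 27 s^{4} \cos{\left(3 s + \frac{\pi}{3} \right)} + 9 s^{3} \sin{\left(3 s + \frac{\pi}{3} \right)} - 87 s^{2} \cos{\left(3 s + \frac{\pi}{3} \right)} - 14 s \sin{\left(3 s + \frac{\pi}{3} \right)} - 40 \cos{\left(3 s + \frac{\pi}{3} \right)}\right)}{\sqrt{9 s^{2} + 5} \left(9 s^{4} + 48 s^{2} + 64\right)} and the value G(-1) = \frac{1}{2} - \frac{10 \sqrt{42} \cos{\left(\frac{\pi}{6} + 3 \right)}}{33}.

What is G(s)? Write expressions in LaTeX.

Any candidate G(s) must reproduce the stated G'(s) exactly.
A general antiderivative is - \frac{5 \sqrt{3 s^{2} + \frac{5}{3}} \sin{\left(3 s + \frac{\pi}{3} \right)}}{\frac{3 s^{2}}{2} + 4} + C.
The condition gives C = \frac{1}{2} - \frac{10 \sqrt{42} \cos{\left(\frac{\pi}{6} + 3 \right)}}{33} - (- \frac{10 \sqrt{42} \cos{\left(\frac{\pi}{6} + 3 \right)}}{33}) = \frac{1}{2}.
So G(s) = \frac{9 s^{2} - 20 \sqrt{3} \sqrt{9 s^{2} + 5} \sin{\left(3 s + \frac{\pi}{3} \right)} + 24}{6 \left(3 s^{2} + 8\right)}.
Check: d/ds[\frac{9 s^{2} - 20 \sqrt{3} \sqrt{9 s^{2} + 5} \sin{\left(3 s + \frac{\pi}{3} \right)} + 24}{6 \left(3 s^{2} + 8\right)}] = \frac{- 270 \sqrt{3} s^{4} \cos{\left(3 s + \frac{\pi}{3} \right)} + 90 \sqrt{3} s^{3} \sin{\left(3 s + \frac{\pi}{3} \right)} - 870 \sqrt{3} s^{2} \cos{\left(3 s + \frac{\pi}{3} \right)} - 140 \sqrt{3} s \sin{\left(3 s + \frac{\pi}{3} \right)} - 400 \sqrt{3} \cos{\left(3 s + \frac{\pi}{3} \right)}}{9 s^{4} \sqrt{9 s^{2} + 5} + 48 s^{2} \sqrt{9 s^{2} + 5} + 64 \sqrt{9 s^{2} + 5}}, which equals G'(s).

G(s) = \frac{9 s^{2} - 20 \sqrt{3} \sqrt{9 s^{2} + 5} \sin{\left(3 s + \frac{\pi}{3} \right)} + 24}{6 \left(3 s^{2} + 8\right)}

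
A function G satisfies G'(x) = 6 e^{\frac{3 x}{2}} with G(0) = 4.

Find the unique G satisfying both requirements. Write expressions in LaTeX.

Any candidate G(x) must reproduce the stated G'(x) exactly.
A general antiderivative is 4 e^{\frac{3 x}{2}} + C.
The condition gives C = 4 - (4) = 0.
So G(x) = 4 e^{\frac{3 x}{2}}.
Check: d/dx[4 e^{\frac{3 x}{2}}] = 6 e^{\frac{3 x}{2}} = G'(x).

G(x) = 4 e^{\frac{3 x}{2}}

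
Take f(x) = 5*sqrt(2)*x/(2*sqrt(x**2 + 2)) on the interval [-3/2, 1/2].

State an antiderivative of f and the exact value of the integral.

The substitution u = x**2/2 + 1 works: f is exactly (dF/du)*(du/dx) for that inner function.
F(x) = 5*sqrt(2)*sqrt(x**2 + 2)/2 is an antiderivative of f.
Check: d/dx[5*sqrt(2)*sqrt(x**2 + 2)/2] = 5*sqrt(2)*x/(2*sqrt(x**2 + 2)) = f(x).
F(1/2) = 15*sqrt(2)/4; F(-3/2) = 5*sqrt(34)/4.
Integral = F(1/2) - F(-3/2) = -5*sqrt(34)/4 + 15*sqrt(2)/4.

Antiderivative: F(x) = 5*sqrt(2)*sqrt(x**2 + 2)/2; value = -5*sqrt(34)/4 + 15*sqrt(2)/4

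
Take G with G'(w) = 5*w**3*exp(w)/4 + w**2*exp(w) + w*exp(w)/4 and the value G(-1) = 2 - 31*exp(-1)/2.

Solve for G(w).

G(w) = 5*w**3*exp(w)/4 - 11*w**2*exp(w)/4 + 23*w*exp(w)/4 - 23*exp(w)/4 + 2

Recognize the product-rule pattern: G'(w) = u'v + uv' with u = 5*w**3/4 - 11*w**2/4 + 23*w/4 - 23/4, v = exp(w), so integration by parts undoes it.
A general antiderivative is (5*w**3 - 11*w**2 + 23*w - 23)*exp(w)/4 + C.
The condition gives C = 2 - 31*exp(-1)/2 - (-31*exp(-1)/2) = 2.
So G(w) = 5*w**3*exp(w)/4 - 11*w**2*exp(w)/4 + 23*w*exp(w)/4 - 23*exp(w)/4 + 2.
Check: d/dw[5*w**3*exp(w)/4 - 11*w**2*exp(w)/4 + 23*w*exp(w)/4 - 23*exp(w)/4 + 2] = 5*w**3*exp(w)/4 + w**2*exp(w) + w*exp(w)/4 = G'(w).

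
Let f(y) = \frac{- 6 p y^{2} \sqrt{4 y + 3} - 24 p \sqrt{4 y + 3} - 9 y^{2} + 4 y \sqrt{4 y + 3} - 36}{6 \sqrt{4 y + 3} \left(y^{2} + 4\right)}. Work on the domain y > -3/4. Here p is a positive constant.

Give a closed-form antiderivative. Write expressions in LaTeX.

Check any antiderivative F(y) by computing F'(y) and comparing it with f(y).
Check: d/dy[\frac{- 12 p y - 9 \sqrt{4 y + 3} + 4 \log{\left(\frac{y^{2}}{2} + 2 \right)}}{12}] = \frac{- 6 p y^{2} \sqrt{4 y + 3} - 24 p \sqrt{4 y + 3} - 9 y^{2} + 4 y \sqrt{4 y + 3} - 36}{6 y^{2} \sqrt{4 y + 3} + 24 \sqrt{4 y + 3}}, which equals f(y).

An antiderivative is F(y) = \frac{- 12 p y - 9 \sqrt{4 y + 3} + 4 \log{\left(\frac{y^{2}}{2} + 2 \right)}}{12}.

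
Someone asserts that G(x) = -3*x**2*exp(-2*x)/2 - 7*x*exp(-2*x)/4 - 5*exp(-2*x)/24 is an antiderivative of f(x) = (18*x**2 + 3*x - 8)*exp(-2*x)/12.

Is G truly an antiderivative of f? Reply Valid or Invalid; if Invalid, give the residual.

d/dx[G] = (18*x**2 + 3*x - 8)*exp(-2*x)/6
d/dx[G] - f(x) = (18*x**2 + 3*x - 8)*exp(-2*x)/12 != 0.

Invalid: d/dx[G] - f = (18*x**2 + 3*x - 8)*exp(-2*x)/12, which is not 0.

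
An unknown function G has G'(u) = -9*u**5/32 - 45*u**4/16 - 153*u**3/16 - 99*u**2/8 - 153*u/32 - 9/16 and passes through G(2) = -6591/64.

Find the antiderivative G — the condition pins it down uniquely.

The substitution w = u**2/4 + u + 1/4 works: G'(u) is exactly (dG/dw)*(dw/du) for that inner function.
A general antiderivative is -3*(u**2/4 + u + 1/4)**3 + C.
The condition gives C = -6591/64 - (-6591/64) = 0.
So G(u) = -3*(u**2/4 + u + 1/4)**3.
Check: d/du[-3*(u**2/4 + u + 1/4)**3] = -9*u**5/32 - 45*u**4/16 - 153*u**3/16 - 99*u**2/8 - 153*u/32 - 9/16 = G'(u).

G(u) = -3*(u**2/4 + u + 1/4)**3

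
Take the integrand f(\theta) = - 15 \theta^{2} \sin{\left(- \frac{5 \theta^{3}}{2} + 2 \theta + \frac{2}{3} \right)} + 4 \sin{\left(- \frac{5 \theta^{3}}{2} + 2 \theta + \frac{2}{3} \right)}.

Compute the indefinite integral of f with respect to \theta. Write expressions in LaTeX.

f matches the chain-rule pattern g'(h)*h' with inner function h(\theta) = - \frac{5 \theta^{3}}{2} + 2 \theta + \frac{2}{3}; substituting u = h(\theta) collapses the integral.
Check: d/d\theta[- 2 \cos{\left(- \frac{5 \theta^{3}}{2} + 2 \theta + \frac{2}{3} \right)}] = - 15 \theta^{2} \sin{\left(- \frac{5 \theta^{3}}{2} + 2 \theta + \frac{2}{3} \right)} + 4 \sin{\left(- \frac{5 \theta^{3}}{2} + 2 \theta + \frac{2}{3} \right)} = f(\theta).

F(\theta) = - 2 \cos{\left(- \frac{5 \theta^{3}}{2} + 2 \theta + \frac{2}{3} \right)} + C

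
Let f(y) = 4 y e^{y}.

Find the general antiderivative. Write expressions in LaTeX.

F(y) = 4 y e^{y} - 4 e^{y} + C

f has the shape u'v + uv' for u = 4 y - 4 and v = e^{y} — it is the derivative of the product u*v.
Check: d/dy[4 y e^{y} - 4 e^{y}] = 4 y e^{y} = f(y).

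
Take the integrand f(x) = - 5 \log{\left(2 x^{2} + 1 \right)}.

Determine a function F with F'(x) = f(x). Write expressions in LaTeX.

Recover f(x) by differentiating a candidate F(x); any mismatch rules it out.
Check: d/dx[- 5 x \log{\left(2 x^{2} + 1 \right)} + 10 x - 5 \sqrt{2} \operatorname{atan}{\left(\sqrt{2} x \right)}] = - 5 \log{\left(2 x^{2} + 1 \right)} = f(x).

An antiderivative is F(x) = - 5 x \log{\left(2 x^{2} + 1 \right)} + 10 x - 5 \sqrt{2} \operatorname{atan}{\left(\sqrt{2} x \right)}.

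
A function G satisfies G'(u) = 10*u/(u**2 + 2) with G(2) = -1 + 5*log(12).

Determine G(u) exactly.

The substitution w = 2*u**2 + 4 works: G'(u) is exactly (dG/dw)*(dw/du) for that inner function.
A general antiderivative is 5*log(2*u**2 + 4) + C.
The condition gives C = -1 + 5*log(12) - (5*log(12)) = -1.
So G(u) = 5*log(2*u**2 + 4) - 1.
Check: d/du[5*log(2*u**2 + 4) - 1] = 10*u/(u**2 + 2) = G'(u).

G(u) = 5*log(2*u**2 + 4) - 1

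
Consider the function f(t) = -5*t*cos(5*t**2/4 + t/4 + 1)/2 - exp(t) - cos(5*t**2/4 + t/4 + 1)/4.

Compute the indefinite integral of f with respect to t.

Integrate term by term and add the pieces.
Check: d/dt[-exp(t) - sin(5*t**2/4 + t/4 + 1)] = -5*t*cos(5*t**2/4 + t/4 + 1)/2 - exp(t) - cos(5*t**2/4 + t/4 + 1)/4 = f(t).

F(t) = -exp(t) - sin(5*t**2/4 + t/4 + 1) + C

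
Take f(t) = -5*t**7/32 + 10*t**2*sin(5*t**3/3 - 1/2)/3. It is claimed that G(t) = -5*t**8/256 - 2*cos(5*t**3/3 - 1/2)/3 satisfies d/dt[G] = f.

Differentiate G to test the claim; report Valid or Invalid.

d/dt[G] = -5*t**7/32 + 10*t**2*sin(5*t**3/3 - 1/2)/3
This equals f(t) exactly, so the claim holds.

Valid. The derivative of G reproduces f.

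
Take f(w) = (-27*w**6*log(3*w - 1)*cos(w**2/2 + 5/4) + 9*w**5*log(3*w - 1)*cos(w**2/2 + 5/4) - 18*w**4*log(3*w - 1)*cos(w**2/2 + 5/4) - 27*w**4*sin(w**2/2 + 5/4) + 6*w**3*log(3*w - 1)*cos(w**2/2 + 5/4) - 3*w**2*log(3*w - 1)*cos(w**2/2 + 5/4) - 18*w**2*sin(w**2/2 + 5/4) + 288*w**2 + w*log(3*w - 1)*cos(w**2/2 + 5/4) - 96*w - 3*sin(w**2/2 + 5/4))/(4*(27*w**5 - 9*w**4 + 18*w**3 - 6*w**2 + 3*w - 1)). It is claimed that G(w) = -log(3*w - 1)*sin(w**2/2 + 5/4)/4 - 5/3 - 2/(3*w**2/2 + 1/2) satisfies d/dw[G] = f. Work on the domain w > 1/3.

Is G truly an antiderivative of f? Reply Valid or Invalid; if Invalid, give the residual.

Valid - the claim checks out under differentiation.

d/dw[G] = (-27*w**6*log(3*w - 1)*cos(w**2/2 + 5/4) + 9*w**5*log(3*w - 1)*cos(w**2/2 + 5/4) - 18*w**4*log(3*w - 1)*cos(w**2/2 + 5/4) - 27*w**4*sin(w**2/2 + 5/4) + 6*w**3*log(3*w - 1)*cos(w**2/2 + 5/4) - 3*w**2*log(3*w - 1)*cos(w**2/2 + 5/4) - 18*w**2*sin(w**2/2 + 5/4) + 288*w**2 + w*log(3*w - 1)*cos(w**2/2 + 5/4) - 96*w - 3*sin(w**2/2 + 5/4))/(108*w**5 - 36*w**4 + 72*w**3 - 24*w**2 + 12*w - 4)
This equals f(w) exactly, so the claim holds.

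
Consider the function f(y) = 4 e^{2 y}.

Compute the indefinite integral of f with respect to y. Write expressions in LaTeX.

F(y) = 2 e^{2 y} + C

Check any antiderivative F(y) by computing F'(y) and comparing it with f(y).
Check: d/dy[2 e^{2 y}] = 4 e^{2 y} = f(y).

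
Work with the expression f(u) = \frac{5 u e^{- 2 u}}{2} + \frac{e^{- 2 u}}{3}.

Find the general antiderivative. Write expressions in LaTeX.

f has the shape v'r + vr' for v = - \frac{5 u}{4} - \frac{19}{24} and r = e^{- 2 u} — it is the derivative of the product v*r.
Check: d/du[\frac{\left(- 30 u - 19\right) e^{- 2 u}}{24}] = \frac{\left(15 u + 2\right) e^{- 2 u}}{6}, which equals f(u).

F(u) = \frac{\left(- 30 u - 19\right) e^{- 2 u}}{24} + C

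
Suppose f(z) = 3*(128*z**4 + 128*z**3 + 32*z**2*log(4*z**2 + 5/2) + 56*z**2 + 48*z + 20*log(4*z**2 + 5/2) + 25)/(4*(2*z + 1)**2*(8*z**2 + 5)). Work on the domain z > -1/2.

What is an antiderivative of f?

f has the shape u'v + uv' for u = 3/(2*z + 1) and v = 2*z**2 + 5*z/4 - log(4*z**2 + 5/2)/2 — it is the derivative of the product u*v.
Check: d/dz[3*(8*z**2 + 5*z - 2*log(4*z**2 + 5/2))/(4*(2*z + 1))] = (384*z**4 + 384*z**3 + 96*z**2*log(4*z**2 + 5/2) + 168*z**2 + 144*z + 60*log(4*z**2 + 5/2) + 75)/(128*z**4 + 128*z**3 + 112*z**2 + 80*z + 20), which equals f(z).

An antiderivative is F(z) = 3*(8*z**2 + 5*z - 2*log(4*z**2 + 5/2))/(4*(2*z + 1)).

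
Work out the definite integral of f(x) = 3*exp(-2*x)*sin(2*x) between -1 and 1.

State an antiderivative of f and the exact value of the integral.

Any candidate F(x) must reproduce f(x) exactly when differentiated.
F(x) = (-3*sin(2*x) - 3*cos(2*x))*exp(-2*x)/4 is an antiderivative of f.
Check: d/dx[(-3*sin(2*x) - 3*cos(2*x))*exp(-2*x)/4] = 3*exp(-2*x)*sin(2*x) = f(x).
F(1) = -3*exp(-2)*sin(2)/4 - 3*exp(-2)*cos(2)/4; F(-1) = -3*exp(2)*cos(2)/4 + 3*exp(2)*sin(2)/4.
Integral = F(1) - F(-1) = -3*exp(2)*sin(2)/4 + 3*exp(2)*cos(2)/4 - 3*exp(-2)*sin(2)/4 - 3*exp(-2)*cos(2)/4.

Antiderivative: F(x) = (-3*sin(2*x) - 3*cos(2*x))*exp(-2*x)/4; value = -3*exp(2)*sin(2)/4 + 3*exp(2)*cos(2)/4 - 3*exp(-2)*sin(2)/4 - 3*exp(-2)*cos(2)/4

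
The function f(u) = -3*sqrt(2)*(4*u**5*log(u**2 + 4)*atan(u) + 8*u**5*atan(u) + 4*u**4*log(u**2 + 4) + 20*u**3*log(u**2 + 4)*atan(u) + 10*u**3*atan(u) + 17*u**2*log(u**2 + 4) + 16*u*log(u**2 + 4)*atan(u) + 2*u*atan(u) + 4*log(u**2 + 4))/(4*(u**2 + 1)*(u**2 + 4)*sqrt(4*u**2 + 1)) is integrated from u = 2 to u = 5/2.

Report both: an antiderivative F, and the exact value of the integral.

Antiderivative: F(u) = -3*sqrt(2*u**2 + 1/2)*log(u**2 + 4)*atan(u)/2; value = -3*sqrt(13)*log(41/4)*atan(5/2)/2 + 3*sqrt(34)*log(8)*atan(2)/4

A first test for any F(u): its u-derivative must equal f(u) identically.
F(u) = -3*sqrt(2*u**2 + 1/2)*log(u**2 + 4)*atan(u)/2 is an antiderivative of f.
Check: d/du[-3*sqrt(2*u**2 + 1/2)*log(u**2 + 4)*atan(u)/2] = (-12*sqrt(2)*u**5*log(u**2 + 4)*atan(u) - 24*sqrt(2)*u**5*atan(u) - 12*sqrt(2)*u**4*log(u**2 + 4) - 60*sqrt(2)*u**3*log(u**2 + 4)*atan(u) - 30*sqrt(2)*u**3*atan(u) - 51*sqrt(2)*u**2*log(u**2 + 4) - 48*sqrt(2)*u*log(u**2 + 4)*atan(u) - 6*sqrt(2)*u*atan(u) - 12*sqrt(2)*log(u**2 + 4))/(4*u**4*sqrt(4*u**2 + 1) + 20*u**2*sqrt(4*u**2 + 1) + 16*sqrt(4*u**2 + 1)), which equals f(u).
F(5/2) = -3*sqrt(13)*log(41/4)*atan(5/2)/2; F(2) = -3*sqrt(34)*log(8)*atan(2)/4.
Integral = F(5/2) - F(2) = -3*sqrt(13)*log(41/4)*atan(5/2)/2 + 3*sqrt(34)*log(8)*atan(2)/4.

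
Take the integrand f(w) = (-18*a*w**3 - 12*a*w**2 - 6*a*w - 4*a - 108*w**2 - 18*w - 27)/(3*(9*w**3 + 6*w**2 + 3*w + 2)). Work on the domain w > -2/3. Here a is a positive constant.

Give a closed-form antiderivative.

An antiderivative is F(w) = -2*a*w/3 - 3*log(3*w + 2) - log(4*w**2 + 4/3)/2.

Recover f(w) by differentiating a candidate F(w); any mismatch rules it out.
Check: d/dw[-2*a*w/3 - 3*log(3*w + 2) - log(4*w**2 + 4/3)/2] = (-18*a*w**3 - 12*a*w**2 - 6*a*w - 4*a - 108*w**2 - 18*w - 27)/(27*w**3 + 18*w**2 + 9*w + 6), which equals f(w).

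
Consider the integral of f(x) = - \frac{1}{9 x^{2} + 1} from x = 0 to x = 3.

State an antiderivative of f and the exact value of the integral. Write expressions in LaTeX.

For F(x) to be correct the identity F'(x) - f(x) = 0 must hold.
F(x) = - \frac{\operatorname{atan}{\left(3 x \right)}}{3} is an antiderivative of f.
Check: d/dx[- \frac{\operatorname{atan}{\left(3 x \right)}}{3}] = - \frac{1}{9 x^{2} + 1} = f(x).
F(3) = - \frac{\operatorname{atan}{\left(9 \right)}}{3}; F(0) = 0.
Integral = F(3) - F(0) = - \frac{\operatorname{atan}{\left(9 \right)}}{3}.

Antiderivative: F(x) = - \frac{\operatorname{atan}{\left(3 x \right)}}{3}; value = - \frac{\operatorname{atan}{\left(9 \right)}}{3}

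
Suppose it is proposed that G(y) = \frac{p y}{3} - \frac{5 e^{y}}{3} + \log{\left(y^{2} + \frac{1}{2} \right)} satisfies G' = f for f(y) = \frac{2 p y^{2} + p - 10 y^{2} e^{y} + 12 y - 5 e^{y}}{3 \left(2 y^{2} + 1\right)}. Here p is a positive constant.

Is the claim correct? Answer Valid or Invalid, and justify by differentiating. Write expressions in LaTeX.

d/dy[G] = \frac{2 p y^{2} + p - 10 y^{2} e^{y} + 12 y - 5 e^{y}}{6 y^{2} + 3}
This equals f(y) exactly, so the claim holds.

Valid: G'(y) = f(y).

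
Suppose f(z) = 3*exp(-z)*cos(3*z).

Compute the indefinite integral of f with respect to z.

Differentiate the proposed F(z) back; it has to land on f(z) exactly.
Check: d/dz[9*exp(-z)*sin(3*z)/10 - 3*exp(-z)*cos(3*z)/10] = 3*exp(-z)*cos(3*z) = f(z).

F(z) = 9*exp(-z)*sin(3*z)/10 - 3*exp(-z)*cos(3*z)/10 + C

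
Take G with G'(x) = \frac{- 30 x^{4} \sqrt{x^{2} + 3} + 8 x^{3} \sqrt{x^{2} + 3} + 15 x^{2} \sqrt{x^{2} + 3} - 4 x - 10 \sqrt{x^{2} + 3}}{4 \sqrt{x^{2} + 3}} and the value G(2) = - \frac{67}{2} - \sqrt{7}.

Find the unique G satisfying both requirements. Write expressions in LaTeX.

Any candidate G(x) must reproduce the stated G'(x) exactly.
A general antiderivative is - \frac{3 x^{5}}{2} + \frac{x^{4}}{2} + \frac{5 x^{3}}{4} - \frac{5 x}{2} - \sqrt{x^{2} + 3} + 1 + C.
The condition gives C = - \frac{67}{2} - \sqrt{7} - (-34 - \sqrt{7}) = \frac{1}{2}.
So G(x) = - \frac{3 x^{5}}{2} + \frac{x^{4}}{2} + \frac{5 x^{3}}{4} - \frac{5 x}{2} - \sqrt{x^{2} + 3} + \frac{3}{2}.
Check: d/dx[- \frac{3 x^{5}}{2} + \frac{x^{4}}{2} + \frac{5 x^{3}}{4} - \frac{5 x}{2} - \sqrt{x^{2} + 3} + \frac{3}{2}] = \frac{- 30 x^{4} \sqrt{x^{2} + 3} + 8 x^{3} \sqrt{x^{2} + 3} + 15 x^{2} \sqrt{x^{2} + 3} - 4 x - 10 \sqrt{x^{2} + 3}}{4 \sqrt{x^{2} + 3}} = G'(x).

G(x) = - \frac{3 x^{5}}{2} + \frac{x^{4}}{2} + \frac{5 x^{3}}{4} - \frac{5 x}{2} - \sqrt{x^{2} + 3} + \frac{3}{2}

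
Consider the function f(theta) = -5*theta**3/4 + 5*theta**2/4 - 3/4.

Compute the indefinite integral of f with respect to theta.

Integrate term by term and add the pieces.
Check: d/dtheta[-5*theta**4/16 + 5*theta**3/12 - 3*theta/4] = -5*theta**3/4 + 5*theta**2/4 - 3/4 = f(theta).

F(theta) = -5*theta**4/16 + 5*theta**3/12 - 3*theta/4 + C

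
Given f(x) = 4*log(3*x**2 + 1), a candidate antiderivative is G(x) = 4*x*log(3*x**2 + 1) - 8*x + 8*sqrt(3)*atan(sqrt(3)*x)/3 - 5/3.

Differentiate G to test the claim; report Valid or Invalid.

Valid: G'(x) = f(x).

d/dx[G] = 4*log(3*x**2 + 1)
This equals f(x) exactly, so the claim holds.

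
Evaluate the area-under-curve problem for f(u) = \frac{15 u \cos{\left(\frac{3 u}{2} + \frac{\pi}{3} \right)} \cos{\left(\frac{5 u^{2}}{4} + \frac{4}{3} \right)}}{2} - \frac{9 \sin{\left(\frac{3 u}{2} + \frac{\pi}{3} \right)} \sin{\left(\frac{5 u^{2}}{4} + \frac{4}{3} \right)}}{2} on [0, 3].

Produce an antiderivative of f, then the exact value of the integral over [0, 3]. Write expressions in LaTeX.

f has the shape v'r + vr' for v = 3 \cos{\left(\frac{3 u}{2} + \frac{\pi}{3} \right)} and r = \sin{\left(\frac{5 u^{2}}{4} + \frac{4}{3} \right)} — it is the derivative of the product v*r.
F(u) = 3 \sin{\left(\frac{5 u^{2}}{4} + \frac{4}{3} \right)} \cos{\left(\frac{3 u}{2} + \frac{\pi}{3} \right)} is an antiderivative of f.
Check: d/du[3 \sin{\left(\frac{5 u^{2}}{4} + \frac{4}{3} \right)} \cos{\left(\frac{3 u}{2} + \frac{\pi}{3} \right)}] = \frac{15 u \cos{\left(\frac{3 u}{2} + \frac{\pi}{3} \right)} \cos{\left(\frac{5 u^{2}}{4} + \frac{4}{3} \right)}}{2} - \frac{9 \sin{\left(\frac{3 u}{2} + \frac{\pi}{3} \right)} \sin{\left(\frac{5 u^{2}}{4} + \frac{4}{3} \right)}}{2} = f(u).
F(3) = 3 \sin{\left(\frac{151}{12} \right)} \cos{\left(\frac{\pi}{3} + \frac{9}{2} \right)}; F(0) = \frac{3 \sin{\left(\frac{4}{3} \right)}}{2}.
Integral = F(3) - F(0) = - \frac{3 \sin{\left(\frac{4}{3} \right)}}{2} + 3 \sin{\left(\frac{151}{12} \right)} \cos{\left(\frac{\pi}{3} + \frac{9}{2} \right)}.

Antiderivative: F(u) = 3 \sin{\left(\frac{5 u^{2}}{4} + \frac{4}{3} \right)} \cos{\left(\frac{3 u}{2} + \frac{\pi}{3} \right)}; value = - \frac{3 \sin{\left(\frac{4}{3} \right)}}{2} + 3 \sin{\left(\frac{151}{12} \right)} \cos{\left(\frac{\pi}{3} + \frac{9}{2} \right)}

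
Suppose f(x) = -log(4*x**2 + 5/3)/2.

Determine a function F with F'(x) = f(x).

An antiderivative is F(x) = -x*log(4*x**2 + 5/3)/2 + x - sqrt(15)*atan(2*sqrt(15)*x/5)/6.

For F(x) to be correct the identity F'(x) - f(x) = 0 must hold.
Check: d/dx[-x*log(4*x**2 + 5/3)/2 + x - sqrt(15)*atan(2*sqrt(15)*x/5)/6] = -log(4*x**2 + 5/3)/2 = f(x).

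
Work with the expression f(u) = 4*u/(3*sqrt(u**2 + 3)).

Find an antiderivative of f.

f matches the chain-rule pattern g'(h)*h' with inner function h(u) = u**2 + 3; substituting w = h(u) collapses the integral.
Check: d/du[4*sqrt(u**2 + 3)/3] = 4*u/(3*sqrt(u**2 + 3)) = f(u).

An antiderivative is F(u) = 4*sqrt(u**2 + 3)/3.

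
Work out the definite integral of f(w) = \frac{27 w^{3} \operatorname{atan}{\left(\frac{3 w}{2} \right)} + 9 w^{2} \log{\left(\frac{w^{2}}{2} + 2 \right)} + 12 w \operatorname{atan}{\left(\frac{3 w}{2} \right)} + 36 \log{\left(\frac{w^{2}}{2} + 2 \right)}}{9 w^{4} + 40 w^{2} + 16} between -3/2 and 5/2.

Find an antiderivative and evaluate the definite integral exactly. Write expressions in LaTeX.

Antiderivative: F(w) = \frac{3 \log{\left(\frac{w^{2}}{2} + 2 \right)} \operatorname{atan}{\left(\frac{3 w}{2} \right)}}{2}; value = \frac{3 \log{\left(\frac{25}{8} \right)} \operatorname{atan}{\left(\frac{9}{4} \right)}}{2} + \frac{3 \log{\left(\frac{41}{8} \right)} \operatorname{atan}{\left(\frac{15}{4} \right)}}{2}

f has the shape u'v + uv' for u = \frac{3 \operatorname{atan}{\left(\frac{3 w}{2} \right)}}{2} and v = \log{\left(\frac{w^{2}}{2} + 2 \right)} — it is the derivative of the product u*v.
F(w) = \frac{3 \log{\left(\frac{w^{2}}{2} + 2 \right)} \operatorname{atan}{\left(\frac{3 w}{2} \right)}}{2} is an antiderivative of f.
Check: d/dw[\frac{3 \log{\left(\frac{w^{2}}{2} + 2 \right)} \operatorname{atan}{\left(\frac{3 w}{2} \right)}}{2}] = \frac{27 w^{3} \operatorname{atan}{\left(\frac{3 w}{2} \right)} + 9 w^{2} \log{\left(\frac{w^{2}}{2} + 2 \right)} + 12 w \operatorname{atan}{\left(\frac{3 w}{2} \right)} + 36 \log{\left(\frac{w^{2}}{2} + 2 \right)}}{9 w^{4} + 40 w^{2} + 16} = f(w).
F(5/2) = \frac{3 \log{\left(\frac{41}{8} \right)} \operatorname{atan}{\left(\frac{15}{4} \right)}}{2}; F(-3/2) = - \frac{3 \log{\left(\frac{25}{8} \right)} \operatorname{atan}{\left(\frac{9}{4} \right)}}{2}.
Integral = F(5/2) - F(-3/2) = \frac{3 \log{\left(\frac{25}{8} \right)} \operatorname{atan}{\left(\frac{9}{4} \right)}}{2} + \frac{3 \log{\left(\frac{41}{8} \right)} \operatorname{atan}{\left(\frac{15}{4} \right)}}{2}.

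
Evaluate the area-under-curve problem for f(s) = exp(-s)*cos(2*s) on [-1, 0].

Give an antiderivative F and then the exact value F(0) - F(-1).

A first test for any F(s): its s-derivative must equal f(s) identically.
F(s) = 2*exp(-s)*sin(2*s)/5 - exp(-s)*cos(2*s)/5 is an antiderivative of f.
Check: d/ds[2*exp(-s)*sin(2*s)/5 - exp(-s)*cos(2*s)/5] = exp(-s)*cos(2*s) = f(s).
F(0) = -1/5; F(-1) = -2*exp(1)*sin(2)/5 - exp(1)*cos(2)/5.
Integral = F(0) - F(-1) = exp(1)*cos(2)/5 - 1/5 + 2*exp(1)*sin(2)/5.

Antiderivative: F(s) = 2*exp(-s)*sin(2*s)/5 - exp(-s)*cos(2*s)/5; value = exp(1)*cos(2)/5 - 1/5 + 2*exp(1)*sin(2)/5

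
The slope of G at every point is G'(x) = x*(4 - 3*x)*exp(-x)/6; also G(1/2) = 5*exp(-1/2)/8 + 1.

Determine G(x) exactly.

G(x) = (3*x**2 + 2*x + 2)*exp(-x)/6 + 1

G'(x) has the shape u'v + uv' for u = x**2/2 + x/3 + 1/3 and v = exp(-x) — it is the derivative of the product u*v.
A general antiderivative is (3*x**2 + 2*x + 2)*exp(-x)/6 + C.
The condition gives C = 5*exp(-1/2)/8 + 1 - (5*exp(-1/2)/8) = 1.
So G(x) = (3*x**2 + 2*x + 2)*exp(-x)/6 + 1.
Check: d/dx[(3*x**2 + 2*x + 2)*exp(-x)/6 + 1] = (-3*x**2 + 4*x)*exp(-x)/6, which equals G'(x).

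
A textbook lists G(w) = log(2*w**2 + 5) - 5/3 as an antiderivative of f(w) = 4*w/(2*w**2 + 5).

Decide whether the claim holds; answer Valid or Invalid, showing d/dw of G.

Valid: G'(w) = f(w).

d/dw[G] = 4*w/(2*w**2 + 5)
This equals f(w) exactly, so the claim holds.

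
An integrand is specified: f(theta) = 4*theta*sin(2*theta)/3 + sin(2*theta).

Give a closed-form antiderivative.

An antiderivative is F(theta) = (-4*theta*cos(2*theta) + 2*sin(2*theta) - 3*cos(2*theta))/6.

The integrand splits into summands that can be handled one at a time.
Check: d/dtheta[(-4*theta*cos(2*theta) + 2*sin(2*theta) - 3*cos(2*theta))/6] = 4*theta*sin(2*theta)/3 + sin(2*theta) = f(theta).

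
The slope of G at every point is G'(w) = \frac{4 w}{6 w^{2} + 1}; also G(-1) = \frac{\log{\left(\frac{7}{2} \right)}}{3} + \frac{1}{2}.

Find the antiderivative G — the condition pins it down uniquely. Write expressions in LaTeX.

G(w) = \frac{\log{\left(3 w^{2} + \frac{1}{2} \right)}}{3} + \frac{1}{2}

G'(w) matches the chain-rule pattern g'(h)*h' with inner function h(w) = 3 w^{2} + \frac{1}{2}; substituting u = h(w) collapses the integral.
A general antiderivative is \frac{\log{\left(3 w^{2} + \frac{1}{2} \right)}}{3} + C.
The condition gives C = \frac{\log{\left(\frac{7}{2} \right)}}{3} + \frac{1}{2} - (\frac{\log{\left(\frac{7}{2} \right)}}{3}) = \frac{1}{2}.
So G(w) = \frac{\log{\left(3 w^{2} + \frac{1}{2} \right)}}{3} + \frac{1}{2}.
Check: d/dw[\frac{\log{\left(3 w^{2} + \frac{1}{2} \right)}}{3} + \frac{1}{2}] = \frac{4 w}{6 w^{2} + 1} = G'(w).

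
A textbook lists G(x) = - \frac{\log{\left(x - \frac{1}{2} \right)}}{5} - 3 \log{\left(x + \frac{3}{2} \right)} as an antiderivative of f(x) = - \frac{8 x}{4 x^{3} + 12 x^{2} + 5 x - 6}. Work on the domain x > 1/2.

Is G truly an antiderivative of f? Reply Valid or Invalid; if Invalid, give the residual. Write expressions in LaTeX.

d/dx[G] = \frac{24 - 64 x}{20 x^{2} + 20 x - 15}
d/dx[G] - f(x) = - \frac{16}{5 x + 10} != 0.

Invalid: d/dx[G] - f = - \frac{16}{5 x + 10}, which is not 0.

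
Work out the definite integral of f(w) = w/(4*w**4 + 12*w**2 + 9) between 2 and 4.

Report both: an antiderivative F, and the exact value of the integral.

The substitution u = 4*w**2 + 6 works: f is exactly (dF/du)*(du/dw) for that inner function.
F(w) = -1/(8*w**2 + 12) is an antiderivative of f.
Check: d/dw[-1/(8*w**2 + 12)] = w/(4*w**4 + 12*w**2 + 9) = f(w).
F(4) = -1/140; F(2) = -1/44.
Integral = F(4) - F(2) = 6/385.

Antiderivative: F(w) = -1/(8*w**2 + 12); value = 6/385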